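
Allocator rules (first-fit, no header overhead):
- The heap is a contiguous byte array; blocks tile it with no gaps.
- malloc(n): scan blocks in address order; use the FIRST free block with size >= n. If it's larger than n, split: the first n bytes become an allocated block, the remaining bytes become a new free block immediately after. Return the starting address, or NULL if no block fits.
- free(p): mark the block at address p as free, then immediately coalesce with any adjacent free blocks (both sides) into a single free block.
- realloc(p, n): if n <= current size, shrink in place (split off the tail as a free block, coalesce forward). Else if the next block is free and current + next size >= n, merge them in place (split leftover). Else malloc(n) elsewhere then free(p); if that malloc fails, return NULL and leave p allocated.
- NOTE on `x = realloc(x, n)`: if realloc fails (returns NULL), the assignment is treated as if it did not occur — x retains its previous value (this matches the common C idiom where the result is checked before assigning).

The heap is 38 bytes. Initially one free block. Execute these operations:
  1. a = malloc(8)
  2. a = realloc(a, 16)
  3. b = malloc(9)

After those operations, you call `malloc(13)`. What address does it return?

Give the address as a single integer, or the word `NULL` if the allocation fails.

Answer: 25

Derivation:
Op 1: a = malloc(8) -> a = 0; heap: [0-7 ALLOC][8-37 FREE]
Op 2: a = realloc(a, 16) -> a = 0; heap: [0-15 ALLOC][16-37 FREE]
Op 3: b = malloc(9) -> b = 16; heap: [0-15 ALLOC][16-24 ALLOC][25-37 FREE]
malloc(13): first-fit scan over [0-15 ALLOC][16-24 ALLOC][25-37 FREE] -> 25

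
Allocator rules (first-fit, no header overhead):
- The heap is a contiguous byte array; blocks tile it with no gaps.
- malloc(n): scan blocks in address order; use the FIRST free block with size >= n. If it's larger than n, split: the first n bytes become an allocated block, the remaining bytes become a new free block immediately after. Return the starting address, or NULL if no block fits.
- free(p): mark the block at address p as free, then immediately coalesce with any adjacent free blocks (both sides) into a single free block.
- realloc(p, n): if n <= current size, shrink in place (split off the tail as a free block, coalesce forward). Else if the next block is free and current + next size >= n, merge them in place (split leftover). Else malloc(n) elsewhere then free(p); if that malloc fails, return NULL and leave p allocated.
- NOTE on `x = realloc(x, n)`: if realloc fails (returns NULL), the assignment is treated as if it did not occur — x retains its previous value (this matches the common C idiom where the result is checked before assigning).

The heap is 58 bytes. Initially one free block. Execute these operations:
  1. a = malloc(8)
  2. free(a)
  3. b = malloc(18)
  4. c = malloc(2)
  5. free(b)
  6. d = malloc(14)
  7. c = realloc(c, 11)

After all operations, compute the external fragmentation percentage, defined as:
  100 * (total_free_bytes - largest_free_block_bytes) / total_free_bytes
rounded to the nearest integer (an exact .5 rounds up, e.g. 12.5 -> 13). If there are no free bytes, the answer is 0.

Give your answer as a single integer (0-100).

Answer: 12

Derivation:
Op 1: a = malloc(8) -> a = 0; heap: [0-7 ALLOC][8-57 FREE]
Op 2: free(a) -> (freed a); heap: [0-57 FREE]
Op 3: b = malloc(18) -> b = 0; heap: [0-17 ALLOC][18-57 FREE]
Op 4: c = malloc(2) -> c = 18; heap: [0-17 ALLOC][18-19 ALLOC][20-57 FREE]
Op 5: free(b) -> (freed b); heap: [0-17 FREE][18-19 ALLOC][20-57 FREE]
Op 6: d = malloc(14) -> d = 0; heap: [0-13 ALLOC][14-17 FREE][18-19 ALLOC][20-57 FREE]
Op 7: c = realloc(c, 11) -> c = 18; heap: [0-13 ALLOC][14-17 FREE][18-28 ALLOC][29-57 FREE]
Free blocks: [4 29] total_free=33 largest=29 -> 100*(33-29)/33 = 400/33 ≈ 12.121 -> rounds to 12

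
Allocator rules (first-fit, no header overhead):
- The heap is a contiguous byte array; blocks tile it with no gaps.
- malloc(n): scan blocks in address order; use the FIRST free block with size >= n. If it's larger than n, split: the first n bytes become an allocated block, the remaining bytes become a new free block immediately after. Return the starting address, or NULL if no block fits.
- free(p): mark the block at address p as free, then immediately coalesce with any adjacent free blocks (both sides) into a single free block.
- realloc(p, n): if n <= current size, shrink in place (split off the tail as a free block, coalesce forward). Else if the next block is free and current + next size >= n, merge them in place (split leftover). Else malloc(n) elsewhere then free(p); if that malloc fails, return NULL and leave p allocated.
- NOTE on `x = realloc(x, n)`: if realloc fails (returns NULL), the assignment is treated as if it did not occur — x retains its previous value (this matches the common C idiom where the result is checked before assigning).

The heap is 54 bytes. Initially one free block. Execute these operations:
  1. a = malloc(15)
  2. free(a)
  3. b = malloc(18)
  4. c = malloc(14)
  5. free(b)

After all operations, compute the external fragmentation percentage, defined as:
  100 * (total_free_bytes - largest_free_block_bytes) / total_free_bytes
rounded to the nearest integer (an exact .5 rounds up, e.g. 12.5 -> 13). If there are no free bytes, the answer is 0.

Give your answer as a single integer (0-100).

Answer: 45

Derivation:
Op 1: a = malloc(15) -> a = 0; heap: [0-14 ALLOC][15-53 FREE]
Op 2: free(a) -> (freed a); heap: [0-53 FREE]
Op 3: b = malloc(18) -> b = 0; heap: [0-17 ALLOC][18-53 FREE]
Op 4: c = malloc(14) -> c = 18; heap: [0-17 ALLOC][18-31 ALLOC][32-53 FREE]
Op 5: free(b) -> (freed b); heap: [0-17 FREE][18-31 ALLOC][32-53 FREE]
Free blocks: [18 22] total_free=40 largest=22 -> 100*(40-22)/40 = 1800/40 = 45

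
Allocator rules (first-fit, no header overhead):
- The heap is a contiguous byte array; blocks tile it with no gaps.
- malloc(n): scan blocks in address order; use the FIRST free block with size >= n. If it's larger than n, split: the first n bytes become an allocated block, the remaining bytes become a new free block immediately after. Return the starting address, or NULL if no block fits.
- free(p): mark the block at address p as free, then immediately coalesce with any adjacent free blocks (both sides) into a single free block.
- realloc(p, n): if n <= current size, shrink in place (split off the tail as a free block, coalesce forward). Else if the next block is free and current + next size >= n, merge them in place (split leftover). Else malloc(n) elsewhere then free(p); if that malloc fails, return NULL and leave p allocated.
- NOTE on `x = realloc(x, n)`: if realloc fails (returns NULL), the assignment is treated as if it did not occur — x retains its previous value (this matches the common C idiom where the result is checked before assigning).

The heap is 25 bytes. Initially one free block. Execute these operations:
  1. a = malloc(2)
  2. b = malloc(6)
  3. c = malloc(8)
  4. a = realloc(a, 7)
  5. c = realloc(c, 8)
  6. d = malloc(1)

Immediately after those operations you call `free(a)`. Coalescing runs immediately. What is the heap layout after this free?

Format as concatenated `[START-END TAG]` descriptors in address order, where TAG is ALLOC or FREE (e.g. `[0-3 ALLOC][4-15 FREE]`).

Answer: [0-0 ALLOC][1-1 FREE][2-7 ALLOC][8-15 ALLOC][16-24 FREE]

Derivation:
Op 1: a = malloc(2) -> a = 0; heap: [0-1 ALLOC][2-24 FREE]
Op 2: b = malloc(6) -> b = 2; heap: [0-1 ALLOC][2-7 ALLOC][8-24 FREE]
Op 3: c = malloc(8) -> c = 8; heap: [0-1 ALLOC][2-7 ALLOC][8-15 ALLOC][16-24 FREE]
Op 4: a = realloc(a, 7) -> a = 16; heap: [0-1 FREE][2-7 ALLOC][8-15 ALLOC][16-22 ALLOC][23-24 FREE]
Op 5: c = realloc(c, 8) -> c = 8; heap: [0-1 FREE][2-7 ALLOC][8-15 ALLOC][16-22 ALLOC][23-24 FREE]
Op 6: d = malloc(1) -> d = 0; heap: [0-0 ALLOC][1-1 FREE][2-7 ALLOC][8-15 ALLOC][16-22 ALLOC][23-24 FREE]
free(a): a = 16 -> block [16-22 ALLOC]; mark free, coalesce with adjacent free neighbors -> [0-0 ALLOC][1-1 FREE][2-7 ALLOC][8-15 ALLOC][16-24 FREE]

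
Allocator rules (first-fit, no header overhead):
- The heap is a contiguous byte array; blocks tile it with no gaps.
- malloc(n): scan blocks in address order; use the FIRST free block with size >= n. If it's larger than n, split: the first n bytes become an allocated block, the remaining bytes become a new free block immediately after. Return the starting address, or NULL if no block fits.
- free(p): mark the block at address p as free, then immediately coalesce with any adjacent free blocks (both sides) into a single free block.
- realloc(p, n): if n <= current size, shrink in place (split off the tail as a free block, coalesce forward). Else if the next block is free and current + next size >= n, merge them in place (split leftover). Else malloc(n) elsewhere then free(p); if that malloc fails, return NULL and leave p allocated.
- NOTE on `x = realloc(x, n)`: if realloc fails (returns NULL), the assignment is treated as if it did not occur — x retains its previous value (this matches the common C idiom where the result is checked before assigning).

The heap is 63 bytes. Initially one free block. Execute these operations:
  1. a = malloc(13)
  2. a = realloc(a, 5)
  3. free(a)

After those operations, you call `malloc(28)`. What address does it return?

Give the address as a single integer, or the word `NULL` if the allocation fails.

Op 1: a = malloc(13) -> a = 0; heap: [0-12 ALLOC][13-62 FREE]
Op 2: a = realloc(a, 5) -> a = 0; heap: [0-4 ALLOC][5-62 FREE]
Op 3: free(a) -> (freed a); heap: [0-62 FREE]
malloc(28): first-fit scan over [0-62 FREE] -> 0

Answer: 0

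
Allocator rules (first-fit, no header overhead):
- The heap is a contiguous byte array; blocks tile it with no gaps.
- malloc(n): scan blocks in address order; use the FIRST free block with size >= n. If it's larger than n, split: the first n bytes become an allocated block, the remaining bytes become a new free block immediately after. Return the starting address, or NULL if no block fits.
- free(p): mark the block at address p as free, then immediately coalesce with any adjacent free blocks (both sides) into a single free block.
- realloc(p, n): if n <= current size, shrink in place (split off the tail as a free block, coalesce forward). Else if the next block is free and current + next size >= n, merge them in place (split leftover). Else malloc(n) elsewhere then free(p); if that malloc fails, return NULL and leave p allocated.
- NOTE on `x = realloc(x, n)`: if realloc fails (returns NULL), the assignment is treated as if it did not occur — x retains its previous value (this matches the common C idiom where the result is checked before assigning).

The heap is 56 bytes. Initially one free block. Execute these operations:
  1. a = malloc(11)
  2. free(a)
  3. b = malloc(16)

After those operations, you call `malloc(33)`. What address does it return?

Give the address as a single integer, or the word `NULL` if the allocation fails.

Answer: 16

Derivation:
Op 1: a = malloc(11) -> a = 0; heap: [0-10 ALLOC][11-55 FREE]
Op 2: free(a) -> (freed a); heap: [0-55 FREE]
Op 3: b = malloc(16) -> b = 0; heap: [0-15 ALLOC][16-55 FREE]
malloc(33): first-fit scan over [0-15 ALLOC][16-55 FREE] -> 16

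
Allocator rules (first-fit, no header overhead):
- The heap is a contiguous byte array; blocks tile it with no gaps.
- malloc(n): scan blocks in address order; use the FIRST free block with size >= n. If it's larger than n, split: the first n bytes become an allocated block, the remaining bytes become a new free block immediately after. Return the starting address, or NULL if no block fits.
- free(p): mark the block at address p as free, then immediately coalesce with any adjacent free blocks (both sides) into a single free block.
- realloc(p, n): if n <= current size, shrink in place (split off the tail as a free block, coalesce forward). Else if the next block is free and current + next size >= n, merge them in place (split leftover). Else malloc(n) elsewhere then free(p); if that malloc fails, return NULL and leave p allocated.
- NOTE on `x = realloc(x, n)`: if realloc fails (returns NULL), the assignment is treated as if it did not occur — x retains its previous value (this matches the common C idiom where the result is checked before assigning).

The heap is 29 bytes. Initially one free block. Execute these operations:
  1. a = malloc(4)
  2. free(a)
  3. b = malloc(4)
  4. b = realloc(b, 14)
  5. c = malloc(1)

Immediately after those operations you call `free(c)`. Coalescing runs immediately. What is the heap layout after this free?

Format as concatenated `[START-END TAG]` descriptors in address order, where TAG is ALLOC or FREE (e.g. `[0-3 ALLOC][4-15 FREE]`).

Op 1: a = malloc(4) -> a = 0; heap: [0-3 ALLOC][4-28 FREE]
Op 2: free(a) -> (freed a); heap: [0-28 FREE]
Op 3: b = malloc(4) -> b = 0; heap: [0-3 ALLOC][4-28 FREE]
Op 4: b = realloc(b, 14) -> b = 0; heap: [0-13 ALLOC][14-28 FREE]
Op 5: c = malloc(1) -> c = 14; heap: [0-13 ALLOC][14-14 ALLOC][15-28 FREE]
free(c): c = 14 -> block [14-14 ALLOC]; mark free, coalesce with adjacent free neighbors -> [0-13 ALLOC][14-28 FREE]

Answer: [0-13 ALLOC][14-28 FREE]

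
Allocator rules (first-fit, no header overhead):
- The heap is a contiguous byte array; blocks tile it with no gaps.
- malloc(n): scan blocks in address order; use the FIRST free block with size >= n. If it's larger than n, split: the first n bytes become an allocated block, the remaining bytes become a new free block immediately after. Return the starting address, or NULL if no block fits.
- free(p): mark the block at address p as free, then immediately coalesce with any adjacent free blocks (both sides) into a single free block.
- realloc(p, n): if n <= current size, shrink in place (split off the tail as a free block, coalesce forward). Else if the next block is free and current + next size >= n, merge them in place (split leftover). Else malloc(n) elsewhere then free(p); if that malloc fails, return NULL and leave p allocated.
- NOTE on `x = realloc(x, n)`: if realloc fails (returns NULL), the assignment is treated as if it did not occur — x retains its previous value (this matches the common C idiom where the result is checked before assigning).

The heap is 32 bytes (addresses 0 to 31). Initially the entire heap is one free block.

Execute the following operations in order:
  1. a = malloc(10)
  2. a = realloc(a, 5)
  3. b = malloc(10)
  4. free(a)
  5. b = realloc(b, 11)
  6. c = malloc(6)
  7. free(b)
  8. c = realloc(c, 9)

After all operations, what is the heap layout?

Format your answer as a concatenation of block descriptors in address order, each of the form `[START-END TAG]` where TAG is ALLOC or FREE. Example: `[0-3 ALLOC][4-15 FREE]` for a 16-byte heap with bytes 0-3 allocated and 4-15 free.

Answer: [0-15 FREE][16-24 ALLOC][25-31 FREE]

Derivation:
Op 1: a = malloc(10) -> a = 0; heap: [0-9 ALLOC][10-31 FREE]
Op 2: a = realloc(a, 5) -> a = 0; heap: [0-4 ALLOC][5-31 FREE]
Op 3: b = malloc(10) -> b = 5; heap: [0-4 ALLOC][5-14 ALLOC][15-31 FREE]
Op 4: free(a) -> (freed a); heap: [0-4 FREE][5-14 ALLOC][15-31 FREE]
Op 5: b = realloc(b, 11) -> b = 5; heap: [0-4 FREE][5-15 ALLOC][16-31 FREE]
Op 6: c = malloc(6) -> c = 16; heap: [0-4 FREE][5-15 ALLOC][16-21 ALLOC][22-31 FREE]
Op 7: free(b) -> (freed b); heap: [0-15 FREE][16-21 ALLOC][22-31 FREE]
Op 8: c = realloc(c, 9) -> c = 16; heap: [0-15 FREE][16-24 ALLOC][25-31 FREE]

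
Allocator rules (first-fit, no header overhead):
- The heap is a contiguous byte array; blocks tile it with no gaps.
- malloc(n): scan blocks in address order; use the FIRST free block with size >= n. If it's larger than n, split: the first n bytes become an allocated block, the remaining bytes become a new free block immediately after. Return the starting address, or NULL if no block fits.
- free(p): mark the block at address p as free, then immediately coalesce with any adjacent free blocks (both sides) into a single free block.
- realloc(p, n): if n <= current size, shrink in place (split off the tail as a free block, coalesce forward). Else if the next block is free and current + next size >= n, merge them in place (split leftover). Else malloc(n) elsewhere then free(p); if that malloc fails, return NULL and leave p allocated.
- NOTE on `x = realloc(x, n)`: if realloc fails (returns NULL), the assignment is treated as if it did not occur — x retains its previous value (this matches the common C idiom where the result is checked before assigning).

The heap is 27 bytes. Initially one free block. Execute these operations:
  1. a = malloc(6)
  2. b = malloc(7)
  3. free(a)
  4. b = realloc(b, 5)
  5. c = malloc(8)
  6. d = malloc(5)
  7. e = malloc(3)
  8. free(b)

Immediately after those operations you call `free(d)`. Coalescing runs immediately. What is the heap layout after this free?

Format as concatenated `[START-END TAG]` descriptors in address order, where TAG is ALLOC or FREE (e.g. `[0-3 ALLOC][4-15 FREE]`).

Op 1: a = malloc(6) -> a = 0; heap: [0-5 ALLOC][6-26 FREE]
Op 2: b = malloc(7) -> b = 6; heap: [0-5 ALLOC][6-12 ALLOC][13-26 FREE]
Op 3: free(a) -> (freed a); heap: [0-5 FREE][6-12 ALLOC][13-26 FREE]
Op 4: b = realloc(b, 5) -> b = 6; heap: [0-5 FREE][6-10 ALLOC][11-26 FREE]
Op 5: c = malloc(8) -> c = 11; heap: [0-5 FREE][6-10 ALLOC][11-18 ALLOC][19-26 FREE]
Op 6: d = malloc(5) -> d = 0; heap: [0-4 ALLOC][5-5 FREE][6-10 ALLOC][11-18 ALLOC][19-26 FREE]
Op 7: e = malloc(3) -> e = 19; heap: [0-4 ALLOC][5-5 FREE][6-10 ALLOC][11-18 ALLOC][19-21 ALLOC][22-26 FREE]
Op 8: free(b) -> (freed b); heap: [0-4 ALLOC][5-10 FREE][11-18 ALLOC][19-21 ALLOC][22-26 FREE]
free(d): d = 0 -> block [0-4 ALLOC]; mark free, coalesce with adjacent free neighbors -> [0-10 FREE][11-18 ALLOC][19-21 ALLOC][22-26 FREE]

Answer: [0-10 FREE][11-18 ALLOC][19-21 ALLOC][22-26 FREE]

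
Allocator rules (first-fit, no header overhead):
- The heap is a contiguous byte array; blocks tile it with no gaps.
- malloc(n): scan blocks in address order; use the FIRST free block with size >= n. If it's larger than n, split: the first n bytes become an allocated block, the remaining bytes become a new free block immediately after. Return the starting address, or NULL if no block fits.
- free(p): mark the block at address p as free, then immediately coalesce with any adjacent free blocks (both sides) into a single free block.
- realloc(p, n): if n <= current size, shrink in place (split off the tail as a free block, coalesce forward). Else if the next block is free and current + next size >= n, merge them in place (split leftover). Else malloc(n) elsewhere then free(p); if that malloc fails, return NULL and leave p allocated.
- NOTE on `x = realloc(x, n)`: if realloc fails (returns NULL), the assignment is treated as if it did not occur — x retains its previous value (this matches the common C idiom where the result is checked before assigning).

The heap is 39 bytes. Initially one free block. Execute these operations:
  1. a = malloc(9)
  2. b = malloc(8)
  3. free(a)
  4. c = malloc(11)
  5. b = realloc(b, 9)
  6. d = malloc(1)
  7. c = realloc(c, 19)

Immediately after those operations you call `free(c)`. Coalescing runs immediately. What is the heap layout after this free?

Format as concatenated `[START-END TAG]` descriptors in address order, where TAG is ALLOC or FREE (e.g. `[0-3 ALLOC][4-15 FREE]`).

Op 1: a = malloc(9) -> a = 0; heap: [0-8 ALLOC][9-38 FREE]
Op 2: b = malloc(8) -> b = 9; heap: [0-8 ALLOC][9-16 ALLOC][17-38 FREE]
Op 3: free(a) -> (freed a); heap: [0-8 FREE][9-16 ALLOC][17-38 FREE]
Op 4: c = malloc(11) -> c = 17; heap: [0-8 FREE][9-16 ALLOC][17-27 ALLOC][28-38 FREE]
Op 5: b = realloc(b, 9) -> b = 0; heap: [0-8 ALLOC][9-16 FREE][17-27 ALLOC][28-38 FREE]
Op 6: d = malloc(1) -> d = 9; heap: [0-8 ALLOC][9-9 ALLOC][10-16 FREE][17-27 ALLOC][28-38 FREE]
Op 7: c = realloc(c, 19) -> c = 17; heap: [0-8 ALLOC][9-9 ALLOC][10-16 FREE][17-35 ALLOC][36-38 FREE]
free(c): c = 17 -> block [17-35 ALLOC]; mark free, coalesce with adjacent free neighbors -> [0-8 ALLOC][9-9 ALLOC][10-38 FREE]

Answer: [0-8 ALLOC][9-9 ALLOC][10-38 FREE]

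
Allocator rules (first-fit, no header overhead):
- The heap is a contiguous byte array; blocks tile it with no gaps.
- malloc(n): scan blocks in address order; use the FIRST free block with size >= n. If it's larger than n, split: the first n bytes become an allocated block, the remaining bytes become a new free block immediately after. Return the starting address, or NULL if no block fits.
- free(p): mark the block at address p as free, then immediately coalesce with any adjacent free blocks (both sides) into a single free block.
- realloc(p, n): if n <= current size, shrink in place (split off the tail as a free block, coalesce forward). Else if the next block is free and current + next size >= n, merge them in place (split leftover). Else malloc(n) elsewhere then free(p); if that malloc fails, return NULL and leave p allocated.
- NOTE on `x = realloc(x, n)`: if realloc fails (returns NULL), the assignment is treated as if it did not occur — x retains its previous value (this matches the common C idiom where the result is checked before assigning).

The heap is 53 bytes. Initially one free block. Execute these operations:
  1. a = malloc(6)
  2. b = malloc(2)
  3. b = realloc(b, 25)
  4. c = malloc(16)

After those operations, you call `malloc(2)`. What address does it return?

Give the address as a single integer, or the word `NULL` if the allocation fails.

Op 1: a = malloc(6) -> a = 0; heap: [0-5 ALLOC][6-52 FREE]
Op 2: b = malloc(2) -> b = 6; heap: [0-5 ALLOC][6-7 ALLOC][8-52 FREE]
Op 3: b = realloc(b, 25) -> b = 6; heap: [0-5 ALLOC][6-30 ALLOC][31-52 FREE]
Op 4: c = malloc(16) -> c = 31; heap: [0-5 ALLOC][6-30 ALLOC][31-46 ALLOC][47-52 FREE]
malloc(2): first-fit scan over [0-5 ALLOC][6-30 ALLOC][31-46 ALLOC][47-52 FREE] -> 47

Answer: 47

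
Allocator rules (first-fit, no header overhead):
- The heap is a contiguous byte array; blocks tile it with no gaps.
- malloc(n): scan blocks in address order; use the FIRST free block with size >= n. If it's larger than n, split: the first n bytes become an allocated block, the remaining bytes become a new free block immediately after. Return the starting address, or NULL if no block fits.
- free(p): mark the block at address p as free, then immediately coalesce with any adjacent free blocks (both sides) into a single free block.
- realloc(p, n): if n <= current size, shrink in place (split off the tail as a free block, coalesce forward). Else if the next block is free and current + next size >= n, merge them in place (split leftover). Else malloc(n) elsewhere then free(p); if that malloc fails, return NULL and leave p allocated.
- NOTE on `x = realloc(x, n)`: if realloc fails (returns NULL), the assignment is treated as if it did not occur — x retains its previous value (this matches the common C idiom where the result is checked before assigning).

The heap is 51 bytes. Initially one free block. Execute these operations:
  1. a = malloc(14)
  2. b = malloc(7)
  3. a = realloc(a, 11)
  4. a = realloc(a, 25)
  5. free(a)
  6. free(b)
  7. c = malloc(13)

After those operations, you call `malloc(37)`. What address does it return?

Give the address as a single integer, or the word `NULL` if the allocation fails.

Answer: 13

Derivation:
Op 1: a = malloc(14) -> a = 0; heap: [0-13 ALLOC][14-50 FREE]
Op 2: b = malloc(7) -> b = 14; heap: [0-13 ALLOC][14-20 ALLOC][21-50 FREE]
Op 3: a = realloc(a, 11) -> a = 0; heap: [0-10 ALLOC][11-13 FREE][14-20 ALLOC][21-50 FREE]
Op 4: a = realloc(a, 25) -> a = 21; heap: [0-13 FREE][14-20 ALLOC][21-45 ALLOC][46-50 FREE]
Op 5: free(a) -> (freed a); heap: [0-13 FREE][14-20 ALLOC][21-50 FREE]
Op 6: free(b) -> (freed b); heap: [0-50 FREE]
Op 7: c = malloc(13) -> c = 0; heap: [0-12 ALLOC][13-50 FREE]
malloc(37): first-fit scan over [0-12 ALLOC][13-50 FREE] -> 13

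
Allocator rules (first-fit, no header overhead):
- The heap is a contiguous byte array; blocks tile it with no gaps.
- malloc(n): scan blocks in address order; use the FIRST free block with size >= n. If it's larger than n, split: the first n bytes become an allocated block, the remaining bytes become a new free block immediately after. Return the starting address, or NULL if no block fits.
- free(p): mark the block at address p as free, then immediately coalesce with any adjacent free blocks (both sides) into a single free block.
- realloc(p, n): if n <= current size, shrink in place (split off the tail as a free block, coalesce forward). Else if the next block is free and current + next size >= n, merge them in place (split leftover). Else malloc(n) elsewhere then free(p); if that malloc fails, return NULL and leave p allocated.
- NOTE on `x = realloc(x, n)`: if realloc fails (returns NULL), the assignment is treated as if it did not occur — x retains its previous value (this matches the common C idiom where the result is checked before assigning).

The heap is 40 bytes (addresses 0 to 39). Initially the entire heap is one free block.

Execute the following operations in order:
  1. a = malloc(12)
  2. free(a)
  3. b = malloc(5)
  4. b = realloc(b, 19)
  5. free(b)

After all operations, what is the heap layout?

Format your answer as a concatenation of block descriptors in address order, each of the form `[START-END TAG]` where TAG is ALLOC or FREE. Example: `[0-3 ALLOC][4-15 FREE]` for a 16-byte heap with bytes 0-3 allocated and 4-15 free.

Op 1: a = malloc(12) -> a = 0; heap: [0-11 ALLOC][12-39 FREE]
Op 2: free(a) -> (freed a); heap: [0-39 FREE]
Op 3: b = malloc(5) -> b = 0; heap: [0-4 ALLOC][5-39 FREE]
Op 4: b = realloc(b, 19) -> b = 0; heap: [0-18 ALLOC][19-39 FREE]
Op 5: free(b) -> (freed b); heap: [0-39 FREE]

Answer: [0-39 FREE]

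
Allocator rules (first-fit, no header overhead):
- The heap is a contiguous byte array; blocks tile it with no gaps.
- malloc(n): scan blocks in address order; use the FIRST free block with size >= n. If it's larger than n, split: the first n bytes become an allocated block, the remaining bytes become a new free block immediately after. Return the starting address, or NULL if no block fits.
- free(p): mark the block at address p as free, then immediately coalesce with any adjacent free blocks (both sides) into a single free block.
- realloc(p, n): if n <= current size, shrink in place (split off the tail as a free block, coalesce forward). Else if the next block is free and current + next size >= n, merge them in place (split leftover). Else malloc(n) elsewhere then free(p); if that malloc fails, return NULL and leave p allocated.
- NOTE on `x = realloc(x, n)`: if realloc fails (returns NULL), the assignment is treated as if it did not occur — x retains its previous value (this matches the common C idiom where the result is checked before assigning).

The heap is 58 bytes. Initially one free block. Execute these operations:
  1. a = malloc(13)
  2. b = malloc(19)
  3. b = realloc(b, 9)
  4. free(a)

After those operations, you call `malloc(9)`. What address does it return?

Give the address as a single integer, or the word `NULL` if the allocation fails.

Op 1: a = malloc(13) -> a = 0; heap: [0-12 ALLOC][13-57 FREE]
Op 2: b = malloc(19) -> b = 13; heap: [0-12 ALLOC][13-31 ALLOC][32-57 FREE]
Op 3: b = realloc(b, 9) -> b = 13; heap: [0-12 ALLOC][13-21 ALLOC][22-57 FREE]
Op 4: free(a) -> (freed a); heap: [0-12 FREE][13-21 ALLOC][22-57 FREE]
malloc(9): first-fit scan over [0-12 FREE][13-21 ALLOC][22-57 FREE] -> 0

Answer: 0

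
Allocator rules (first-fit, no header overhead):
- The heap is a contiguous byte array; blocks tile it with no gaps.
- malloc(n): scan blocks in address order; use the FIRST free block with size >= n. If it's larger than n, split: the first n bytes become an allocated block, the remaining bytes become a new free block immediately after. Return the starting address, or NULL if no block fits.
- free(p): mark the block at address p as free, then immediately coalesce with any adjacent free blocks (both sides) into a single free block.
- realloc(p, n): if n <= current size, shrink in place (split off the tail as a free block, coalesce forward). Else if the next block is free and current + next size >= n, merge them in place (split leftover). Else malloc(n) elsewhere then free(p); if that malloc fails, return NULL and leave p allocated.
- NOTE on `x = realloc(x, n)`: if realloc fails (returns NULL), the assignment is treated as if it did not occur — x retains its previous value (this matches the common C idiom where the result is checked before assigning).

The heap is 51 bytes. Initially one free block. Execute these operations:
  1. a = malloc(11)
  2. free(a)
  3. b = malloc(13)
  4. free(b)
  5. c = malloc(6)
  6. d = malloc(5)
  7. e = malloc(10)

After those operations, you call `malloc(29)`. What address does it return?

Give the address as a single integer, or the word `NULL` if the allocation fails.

Answer: 21

Derivation:
Op 1: a = malloc(11) -> a = 0; heap: [0-10 ALLOC][11-50 FREE]
Op 2: free(a) -> (freed a); heap: [0-50 FREE]
Op 3: b = malloc(13) -> b = 0; heap: [0-12 ALLOC][13-50 FREE]
Op 4: free(b) -> (freed b); heap: [0-50 FREE]
Op 5: c = malloc(6) -> c = 0; heap: [0-5 ALLOC][6-50 FREE]
Op 6: d = malloc(5) -> d = 6; heap: [0-5 ALLOC][6-10 ALLOC][11-50 FREE]
Op 7: e = malloc(10) -> e = 11; heap: [0-5 ALLOC][6-10 ALLOC][11-20 ALLOC][21-50 FREE]
malloc(29): first-fit scan over [0-5 ALLOC][6-10 ALLOC][11-20 ALLOC][21-50 FREE] -> 21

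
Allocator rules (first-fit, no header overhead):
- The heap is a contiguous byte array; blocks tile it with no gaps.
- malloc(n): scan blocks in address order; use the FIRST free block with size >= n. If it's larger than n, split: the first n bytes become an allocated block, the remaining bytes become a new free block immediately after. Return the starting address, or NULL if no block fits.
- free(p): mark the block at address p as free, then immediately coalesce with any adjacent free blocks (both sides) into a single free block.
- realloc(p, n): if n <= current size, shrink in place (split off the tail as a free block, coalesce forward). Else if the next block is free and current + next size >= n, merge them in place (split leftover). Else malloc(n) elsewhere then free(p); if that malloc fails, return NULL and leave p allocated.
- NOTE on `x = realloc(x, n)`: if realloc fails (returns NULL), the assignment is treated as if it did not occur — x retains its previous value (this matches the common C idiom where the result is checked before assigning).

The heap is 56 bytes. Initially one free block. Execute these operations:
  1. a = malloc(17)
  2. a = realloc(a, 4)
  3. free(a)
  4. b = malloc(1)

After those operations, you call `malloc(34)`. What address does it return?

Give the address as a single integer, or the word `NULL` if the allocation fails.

Answer: 1

Derivation:
Op 1: a = malloc(17) -> a = 0; heap: [0-16 ALLOC][17-55 FREE]
Op 2: a = realloc(a, 4) -> a = 0; heap: [0-3 ALLOC][4-55 FREE]
Op 3: free(a) -> (freed a); heap: [0-55 FREE]
Op 4: b = malloc(1) -> b = 0; heap: [0-0 ALLOC][1-55 FREE]
malloc(34): first-fit scan over [0-0 ALLOC][1-55 FREE] -> 1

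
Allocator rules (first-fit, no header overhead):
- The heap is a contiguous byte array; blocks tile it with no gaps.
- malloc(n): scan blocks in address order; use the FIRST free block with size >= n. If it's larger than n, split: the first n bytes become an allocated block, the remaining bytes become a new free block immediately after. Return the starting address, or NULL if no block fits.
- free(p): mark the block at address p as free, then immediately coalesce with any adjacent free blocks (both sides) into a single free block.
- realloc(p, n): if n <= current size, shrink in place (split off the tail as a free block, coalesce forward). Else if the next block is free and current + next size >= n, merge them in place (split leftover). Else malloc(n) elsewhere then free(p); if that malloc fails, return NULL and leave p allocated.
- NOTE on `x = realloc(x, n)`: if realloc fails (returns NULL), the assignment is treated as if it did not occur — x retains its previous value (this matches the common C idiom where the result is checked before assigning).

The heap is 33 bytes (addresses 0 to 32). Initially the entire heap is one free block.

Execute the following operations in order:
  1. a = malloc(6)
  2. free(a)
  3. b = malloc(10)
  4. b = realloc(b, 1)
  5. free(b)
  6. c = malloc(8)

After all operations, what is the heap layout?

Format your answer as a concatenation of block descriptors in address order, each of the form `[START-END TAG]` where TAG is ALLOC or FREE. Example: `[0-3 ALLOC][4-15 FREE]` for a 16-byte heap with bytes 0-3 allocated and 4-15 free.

Answer: [0-7 ALLOC][8-32 FREE]

Derivation:
Op 1: a = malloc(6) -> a = 0; heap: [0-5 ALLOC][6-32 FREE]
Op 2: free(a) -> (freed a); heap: [0-32 FREE]
Op 3: b = malloc(10) -> b = 0; heap: [0-9 ALLOC][10-32 FREE]
Op 4: b = realloc(b, 1) -> b = 0; heap: [0-0 ALLOC][1-32 FREE]
Op 5: free(b) -> (freed b); heap: [0-32 FREE]
Op 6: c = malloc(8) -> c = 0; heap: [0-7 ALLOC][8-32 FREE]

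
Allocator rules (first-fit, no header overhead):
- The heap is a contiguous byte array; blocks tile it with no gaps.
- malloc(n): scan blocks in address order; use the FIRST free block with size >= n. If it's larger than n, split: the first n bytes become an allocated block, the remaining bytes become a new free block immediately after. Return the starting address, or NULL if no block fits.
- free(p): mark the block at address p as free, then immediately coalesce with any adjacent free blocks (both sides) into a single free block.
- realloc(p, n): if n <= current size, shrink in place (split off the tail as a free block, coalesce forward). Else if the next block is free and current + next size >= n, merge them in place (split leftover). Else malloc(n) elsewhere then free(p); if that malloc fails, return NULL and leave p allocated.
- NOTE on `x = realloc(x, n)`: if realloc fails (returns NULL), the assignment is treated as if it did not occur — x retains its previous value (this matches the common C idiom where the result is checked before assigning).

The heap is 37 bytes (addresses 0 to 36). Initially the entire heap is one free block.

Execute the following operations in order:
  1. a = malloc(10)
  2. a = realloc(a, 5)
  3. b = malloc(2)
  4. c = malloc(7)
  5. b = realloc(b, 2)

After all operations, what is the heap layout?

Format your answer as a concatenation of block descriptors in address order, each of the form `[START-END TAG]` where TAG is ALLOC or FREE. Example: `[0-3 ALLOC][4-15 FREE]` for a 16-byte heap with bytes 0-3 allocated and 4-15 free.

Op 1: a = malloc(10) -> a = 0; heap: [0-9 ALLOC][10-36 FREE]
Op 2: a = realloc(a, 5) -> a = 0; heap: [0-4 ALLOC][5-36 FREE]
Op 3: b = malloc(2) -> b = 5; heap: [0-4 ALLOC][5-6 ALLOC][7-36 FREE]
Op 4: c = malloc(7) -> c = 7; heap: [0-4 ALLOC][5-6 ALLOC][7-13 ALLOC][14-36 FREE]
Op 5: b = realloc(b, 2) -> b = 5; heap: [0-4 ALLOC][5-6 ALLOC][7-13 ALLOC][14-36 FREE]

Answer: [0-4 ALLOC][5-6 ALLOC][7-13 ALLOC][14-36 FREE]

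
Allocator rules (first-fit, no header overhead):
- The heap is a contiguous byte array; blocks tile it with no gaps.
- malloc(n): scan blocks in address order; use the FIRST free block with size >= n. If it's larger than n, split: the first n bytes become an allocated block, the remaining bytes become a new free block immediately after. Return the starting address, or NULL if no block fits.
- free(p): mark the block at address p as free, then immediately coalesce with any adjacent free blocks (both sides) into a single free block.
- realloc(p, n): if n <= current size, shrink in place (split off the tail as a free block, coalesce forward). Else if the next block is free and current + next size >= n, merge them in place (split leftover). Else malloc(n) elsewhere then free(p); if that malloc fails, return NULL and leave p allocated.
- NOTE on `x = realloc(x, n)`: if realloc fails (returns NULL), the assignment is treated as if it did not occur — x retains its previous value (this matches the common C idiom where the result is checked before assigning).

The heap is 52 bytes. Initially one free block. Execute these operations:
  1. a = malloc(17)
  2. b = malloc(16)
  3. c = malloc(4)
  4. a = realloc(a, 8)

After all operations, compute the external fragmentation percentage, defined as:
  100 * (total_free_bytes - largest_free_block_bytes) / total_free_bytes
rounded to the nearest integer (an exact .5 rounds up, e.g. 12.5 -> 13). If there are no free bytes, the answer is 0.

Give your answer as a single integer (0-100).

Op 1: a = malloc(17) -> a = 0; heap: [0-16 ALLOC][17-51 FREE]
Op 2: b = malloc(16) -> b = 17; heap: [0-16 ALLOC][17-32 ALLOC][33-51 FREE]
Op 3: c = malloc(4) -> c = 33; heap: [0-16 ALLOC][17-32 ALLOC][33-36 ALLOC][37-51 FREE]
Op 4: a = realloc(a, 8) -> a = 0; heap: [0-7 ALLOC][8-16 FREE][17-32 ALLOC][33-36 ALLOC][37-51 FREE]
Free blocks: [9 15] total_free=24 largest=15 -> 100*(24-15)/24 = 900/24 = 37.5 -> rounds to 38

Answer: 38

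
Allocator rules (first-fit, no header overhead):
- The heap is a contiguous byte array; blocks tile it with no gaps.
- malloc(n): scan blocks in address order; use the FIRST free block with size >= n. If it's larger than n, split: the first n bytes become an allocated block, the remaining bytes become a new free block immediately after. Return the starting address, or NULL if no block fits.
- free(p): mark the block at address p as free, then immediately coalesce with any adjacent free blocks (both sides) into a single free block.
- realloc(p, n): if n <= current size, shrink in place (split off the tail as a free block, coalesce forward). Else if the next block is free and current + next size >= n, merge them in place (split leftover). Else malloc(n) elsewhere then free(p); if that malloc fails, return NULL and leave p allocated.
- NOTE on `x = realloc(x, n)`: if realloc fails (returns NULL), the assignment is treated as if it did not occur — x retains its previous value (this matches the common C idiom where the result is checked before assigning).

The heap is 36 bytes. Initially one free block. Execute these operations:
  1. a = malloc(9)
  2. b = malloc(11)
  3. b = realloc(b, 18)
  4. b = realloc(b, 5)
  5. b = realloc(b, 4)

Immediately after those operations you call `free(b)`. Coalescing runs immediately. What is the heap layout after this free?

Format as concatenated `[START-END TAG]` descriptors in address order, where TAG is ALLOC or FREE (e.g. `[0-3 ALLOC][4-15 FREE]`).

Answer: [0-8 ALLOC][9-35 FREE]

Derivation:
Op 1: a = malloc(9) -> a = 0; heap: [0-8 ALLOC][9-35 FREE]
Op 2: b = malloc(11) -> b = 9; heap: [0-8 ALLOC][9-19 ALLOC][20-35 FREE]
Op 3: b = realloc(b, 18) -> b = 9; heap: [0-8 ALLOC][9-26 ALLOC][27-35 FREE]
Op 4: b = realloc(b, 5) -> b = 9; heap: [0-8 ALLOC][9-13 ALLOC][14-35 FREE]
Op 5: b = realloc(b, 4) -> b = 9; heap: [0-8 ALLOC][9-12 ALLOC][13-35 FREE]
free(b): b = 9 -> block [9-12 ALLOC]; mark free, coalesce with adjacent free neighbors -> [0-8 ALLOC][9-35 FREE]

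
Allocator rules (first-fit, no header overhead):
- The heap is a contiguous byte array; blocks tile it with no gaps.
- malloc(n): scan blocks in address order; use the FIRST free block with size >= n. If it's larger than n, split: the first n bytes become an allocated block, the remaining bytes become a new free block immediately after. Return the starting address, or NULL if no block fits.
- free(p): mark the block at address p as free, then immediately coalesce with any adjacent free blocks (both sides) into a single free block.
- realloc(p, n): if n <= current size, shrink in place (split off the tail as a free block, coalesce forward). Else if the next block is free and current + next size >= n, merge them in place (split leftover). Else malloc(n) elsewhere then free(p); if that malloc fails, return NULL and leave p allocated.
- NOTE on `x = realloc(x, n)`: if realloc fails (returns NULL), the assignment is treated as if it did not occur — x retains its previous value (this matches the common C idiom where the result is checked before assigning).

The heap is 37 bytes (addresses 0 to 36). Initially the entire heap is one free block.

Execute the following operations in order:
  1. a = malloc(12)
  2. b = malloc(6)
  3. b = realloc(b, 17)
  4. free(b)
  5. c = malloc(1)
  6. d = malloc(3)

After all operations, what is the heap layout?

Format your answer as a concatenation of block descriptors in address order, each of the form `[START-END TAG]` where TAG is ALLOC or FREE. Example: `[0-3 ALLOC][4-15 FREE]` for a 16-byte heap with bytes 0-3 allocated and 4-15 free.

Op 1: a = malloc(12) -> a = 0; heap: [0-11 ALLOC][12-36 FREE]
Op 2: b = malloc(6) -> b = 12; heap: [0-11 ALLOC][12-17 ALLOC][18-36 FREE]
Op 3: b = realloc(b, 17) -> b = 12; heap: [0-11 ALLOC][12-28 ALLOC][29-36 FREE]
Op 4: free(b) -> (freed b); heap: [0-11 ALLOC][12-36 FREE]
Op 5: c = malloc(1) -> c = 12; heap: [0-11 ALLOC][12-12 ALLOC][13-36 FREE]
Op 6: d = malloc(3) -> d = 13; heap: [0-11 ALLOC][12-12 ALLOC][13-15 ALLOC][16-36 FREE]

Answer: [0-11 ALLOC][12-12 ALLOC][13-15 ALLOC][16-36 FREE]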